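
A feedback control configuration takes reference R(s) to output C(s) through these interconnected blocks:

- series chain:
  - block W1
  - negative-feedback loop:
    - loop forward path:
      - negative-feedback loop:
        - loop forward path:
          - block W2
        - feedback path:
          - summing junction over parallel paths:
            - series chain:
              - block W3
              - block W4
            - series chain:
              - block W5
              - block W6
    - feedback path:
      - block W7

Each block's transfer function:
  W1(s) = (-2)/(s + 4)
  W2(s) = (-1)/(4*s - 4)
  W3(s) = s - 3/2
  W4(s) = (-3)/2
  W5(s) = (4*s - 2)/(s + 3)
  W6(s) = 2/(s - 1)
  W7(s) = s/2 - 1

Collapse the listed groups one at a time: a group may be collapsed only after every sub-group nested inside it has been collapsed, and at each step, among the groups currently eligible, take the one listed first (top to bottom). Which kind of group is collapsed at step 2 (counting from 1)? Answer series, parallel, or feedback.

The answer is series.

Reasoning:
Step 1 - combine W3, W4 in series
Step 2 - cascade W5, W6
Step 3 - combine (W3*W4), (W5*W6) in parallel
Step 4 - collapse the loop (W2 forward, ((W3*W4)+(W5*W6)) return)
Step 5 - reduce the feedback loop with forward [W2/(1+W2*((W3*W4)+(W5*W6)))] and return W7
Step 6 - multiply W1, [[W2/(1+W2*((W3*W4)+(W5*W6)))]/(1+[W2/(1+W2*((W3*W4)+(W5*W6)))]*W7)] (series)
The group at step 2 is a series group.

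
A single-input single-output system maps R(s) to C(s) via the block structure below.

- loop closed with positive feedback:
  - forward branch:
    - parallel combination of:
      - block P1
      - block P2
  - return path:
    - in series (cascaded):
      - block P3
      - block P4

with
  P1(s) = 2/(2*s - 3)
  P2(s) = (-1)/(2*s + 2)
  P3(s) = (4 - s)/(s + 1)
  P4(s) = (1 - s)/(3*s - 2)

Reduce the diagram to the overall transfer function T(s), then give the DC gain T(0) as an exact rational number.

[1] combine P1, P2 in parallel = (2*s + 7)/(4*s^2 - 2*s - 6)
[2] cascade P3, P4 = (s^2 - 5*s + 4)/(3*s^2 + s - 2)
[3] collapse the loop ((P1+P2) forward, (P3*P4) return) = (6*s^3 + 23*s^2 + 3*s - 14)/(12*s^4 - 4*s^3 - 25*s^2 + 25*s - 16)
That last expression is T(s); at s = 0 only the constant terms survive, so T(0) = -14/(-16) = 7/8.

Final answer: 7/8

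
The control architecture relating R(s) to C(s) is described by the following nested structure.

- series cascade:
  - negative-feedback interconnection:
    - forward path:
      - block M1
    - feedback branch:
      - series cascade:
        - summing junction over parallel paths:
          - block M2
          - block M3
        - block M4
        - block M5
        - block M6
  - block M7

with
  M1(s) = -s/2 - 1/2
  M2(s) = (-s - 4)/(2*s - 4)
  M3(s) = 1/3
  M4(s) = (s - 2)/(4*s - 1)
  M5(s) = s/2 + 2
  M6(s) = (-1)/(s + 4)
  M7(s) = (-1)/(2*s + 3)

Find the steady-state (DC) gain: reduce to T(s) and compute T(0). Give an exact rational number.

Answer: 1/10

Working:
Step 1. add M2, M3 (parallel), giving (-s - 16)/(6*s - 12)
Step 2. combine (M2+M3), M4, M5, M6 in series, giving (s + 16)/(48*s - 12)
Step 3. reduce the feedback loop with forward M1 and return ((M2+M3)*M4*M5*M6), giving (48*s^2 + 36*s - 12)/(s^2 - 79*s + 40)
Step 4. reduce the series chain [M1/(1+M1*((M2+M3)*M4*M5*M6))], M7, giving (-48*s^2 - 36*s + 12)/(2*s^3 - 155*s^2 - 157*s + 120)
Evaluating the step-4 result (the overall T(s)) at s = 0 gives T(0) = 12/120 = 1/10.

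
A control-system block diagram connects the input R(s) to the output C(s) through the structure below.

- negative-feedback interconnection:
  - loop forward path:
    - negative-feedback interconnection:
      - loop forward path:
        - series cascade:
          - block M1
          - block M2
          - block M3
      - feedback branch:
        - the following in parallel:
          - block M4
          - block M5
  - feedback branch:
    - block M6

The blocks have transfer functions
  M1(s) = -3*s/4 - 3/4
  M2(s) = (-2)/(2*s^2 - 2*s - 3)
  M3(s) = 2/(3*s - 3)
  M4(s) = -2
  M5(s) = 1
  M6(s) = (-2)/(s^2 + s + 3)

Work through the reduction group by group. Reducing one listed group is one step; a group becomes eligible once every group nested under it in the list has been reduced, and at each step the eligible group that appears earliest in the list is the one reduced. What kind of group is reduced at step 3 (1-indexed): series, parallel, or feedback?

The answer is feedback.

Reasoning:
Step 1 - series reduction of M1, M2, M3
Step 2 - reduce the parallel group M4, M5
Step 3 - feedback reduction of (M1*M2*M3), (M4+M5)
Step 4 - close the feedback loop around [(M1*M2*M3)/(1+(M1*M2*M3)*(M4+M5))], M6
The group at step 3 is a feedback group.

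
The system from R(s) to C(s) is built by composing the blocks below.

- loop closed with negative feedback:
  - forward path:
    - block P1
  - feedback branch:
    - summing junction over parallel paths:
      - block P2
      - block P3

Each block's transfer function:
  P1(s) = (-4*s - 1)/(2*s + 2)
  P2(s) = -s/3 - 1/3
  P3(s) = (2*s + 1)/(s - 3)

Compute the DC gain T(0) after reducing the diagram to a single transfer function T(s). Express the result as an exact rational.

The answer is -3/8.

Reasoning:
[1] parallel reduction of P2, P3, giving (-s^2 + 8*s + 6)/(3*s - 9)
[2] collapse the loop (P1 forward, (P2+P3) return), giving (-12*s^2 + 33*s + 9)/(4*s^3 - 25*s^2 - 44*s - 24)
That last expression is T(s); at s = 0 only the constant terms survive, so T(0) = 9/(-24) = -3/8.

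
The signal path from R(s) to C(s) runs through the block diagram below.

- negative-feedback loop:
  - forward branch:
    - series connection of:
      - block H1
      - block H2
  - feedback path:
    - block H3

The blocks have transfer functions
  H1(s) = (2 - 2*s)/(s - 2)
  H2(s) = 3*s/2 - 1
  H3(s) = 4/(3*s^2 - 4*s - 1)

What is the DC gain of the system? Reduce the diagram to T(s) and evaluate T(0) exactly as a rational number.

1. reduce the series chain H1, H2 = (-3*s^2 + 5*s - 2)/(s - 2)
2. apply the feedback formula to (H1*H2), H3 = (-9*s^4 + 27*s^3 - 23*s^2 + 3*s + 2)/(3*s^3 - 22*s^2 + 27*s - 6)
DC gain: substitute s = 0 into T(s) from step 2: T(0) = 2/(-6) = -1/3.

Hence the answer: -1/3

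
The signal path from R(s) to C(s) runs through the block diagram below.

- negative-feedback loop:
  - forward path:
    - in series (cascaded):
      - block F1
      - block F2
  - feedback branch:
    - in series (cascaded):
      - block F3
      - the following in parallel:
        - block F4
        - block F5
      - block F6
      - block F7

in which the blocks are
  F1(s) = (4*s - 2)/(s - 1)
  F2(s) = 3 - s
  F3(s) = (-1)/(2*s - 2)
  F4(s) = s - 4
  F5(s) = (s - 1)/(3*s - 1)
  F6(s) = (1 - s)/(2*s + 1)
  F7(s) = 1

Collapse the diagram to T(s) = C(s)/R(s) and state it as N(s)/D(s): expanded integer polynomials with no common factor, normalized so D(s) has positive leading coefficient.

First reduce the diagram to T(s).

Step 1 - combine F1, F2 in series gives (-4*s^2 + 14*s - 6)/(s - 1)
Step 2 - reduce the parallel group F4, F5 gives (3*s^2 - 12*s + 3)/(3*s - 1)
Step 3 - reduce the series chain F3, (F4+F5), F6, F7 gives (3*s^2 - 12*s + 3)/(12*s^2 + 2*s - 2)
Step 4 - feedback reduction of (F1*F2), (F3*(F4+F5)*F6*F7) - this is the overall T(s), already in the required normalized form

Answer: (24*s^4 - 80*s^3 + 18*s^2 + 20*s - 6)/(6*s^4 - 51*s^3 + 104*s^2 - 55*s + 8)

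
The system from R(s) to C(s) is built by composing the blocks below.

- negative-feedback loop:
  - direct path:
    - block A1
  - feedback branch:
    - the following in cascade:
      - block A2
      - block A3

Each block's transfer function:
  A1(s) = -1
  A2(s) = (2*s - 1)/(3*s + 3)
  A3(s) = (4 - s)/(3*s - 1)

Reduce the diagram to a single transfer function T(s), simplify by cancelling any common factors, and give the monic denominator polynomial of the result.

Answer: s^2 - 3*s/11 + 1/11

Working:
1. multiply A2, A3 (series), giving (-2*s^2 + 9*s - 4)/(9*s^2 + 6*s - 3)
2. feedback reduction of A1, (A2*A3), giving (-9*s^2 - 6*s + 3)/(11*s^2 - 3*s + 1)
The result of step 2 is T(s) in lowest terms. Its denominator has leading coefficient 11; dividing the denominator through by 11 makes it monic.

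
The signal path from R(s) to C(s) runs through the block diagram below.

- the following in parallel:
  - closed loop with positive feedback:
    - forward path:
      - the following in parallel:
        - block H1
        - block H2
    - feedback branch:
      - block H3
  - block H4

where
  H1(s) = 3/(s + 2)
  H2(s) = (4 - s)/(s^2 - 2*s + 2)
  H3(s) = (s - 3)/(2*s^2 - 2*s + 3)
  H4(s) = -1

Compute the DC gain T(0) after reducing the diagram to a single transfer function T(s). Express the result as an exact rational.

(1) sum the parallel branches H1, H2: (2*s^2 - 4*s + 14)/(s^3 - 2*s + 4)
(2) apply the feedback formula to (H1+H2), H3: (4*s^4 - 12*s^3 + 42*s^2 - 40*s + 42)/(2*s^5 - 2*s^4 - 3*s^3 + 22*s^2 - 40*s + 54)
(3) parallel reduction of [(H1+H2)/(1-(H1+H2)*H3)], H4: (-2*s^5 + 6*s^4 - 9*s^3 + 20*s^2 - 12)/(2*s^5 - 2*s^4 - 3*s^3 + 22*s^2 - 40*s + 54)
The step-3 result is T(s). Setting s = 0: T(0) = -12/54 = -2/9.

Final answer: -2/9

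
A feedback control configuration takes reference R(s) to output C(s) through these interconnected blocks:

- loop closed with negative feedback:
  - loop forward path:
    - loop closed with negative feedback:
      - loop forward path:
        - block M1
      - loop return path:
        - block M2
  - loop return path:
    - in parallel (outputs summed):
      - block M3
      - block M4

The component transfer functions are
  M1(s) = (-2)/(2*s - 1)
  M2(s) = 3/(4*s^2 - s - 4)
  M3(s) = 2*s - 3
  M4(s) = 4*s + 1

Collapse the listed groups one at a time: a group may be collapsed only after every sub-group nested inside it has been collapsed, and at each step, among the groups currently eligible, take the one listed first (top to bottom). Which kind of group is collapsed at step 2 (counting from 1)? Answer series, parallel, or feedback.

The answer is parallel.

Reasoning:
Step 1: close the feedback loop around M1, M2
Step 2: add M3, M4 (parallel)
Step 3: feedback reduction of [M1/(1+M1*M2)], (M3+M4)
At step 2 the group reduced is parallel.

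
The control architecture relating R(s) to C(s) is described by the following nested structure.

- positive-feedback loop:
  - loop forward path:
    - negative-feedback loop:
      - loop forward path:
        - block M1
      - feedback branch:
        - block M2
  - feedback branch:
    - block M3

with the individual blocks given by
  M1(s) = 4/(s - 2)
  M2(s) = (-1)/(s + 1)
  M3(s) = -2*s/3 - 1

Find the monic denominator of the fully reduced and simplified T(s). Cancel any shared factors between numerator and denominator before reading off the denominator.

Step 1: reduce the feedback loop with forward M1 and return M2 gives (4*s + 4)/(s^2 - s - 6)
Step 2: collapse the loop ([M1/(1+M1*M2)] forward, M3 return) gives (12*s + 12)/(11*s^2 + 17*s - 6)
T(s) is the step-2 result (common factors already cancelled). Leading coefficient of the denominator: 11. Divide through by 11 for the monic polynomial.

Therefore the answer is s^2 + 17*s/11 - 6/11.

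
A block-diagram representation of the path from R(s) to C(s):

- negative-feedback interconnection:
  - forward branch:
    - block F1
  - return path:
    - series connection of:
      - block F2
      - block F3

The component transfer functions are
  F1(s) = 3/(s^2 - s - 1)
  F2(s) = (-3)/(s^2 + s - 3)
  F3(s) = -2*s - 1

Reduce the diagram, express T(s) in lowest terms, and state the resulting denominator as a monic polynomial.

Step 1. multiply F2, F3 (series) = (6*s + 3)/(s^2 + s - 3)
Step 2. close the feedback loop around F1, (F2*F3) = (3*s^2 + 3*s - 9)/(s^4 - 5*s^2 + 20*s + 12)
No further cancellation is possible in the step-2 result, so that is T(s). Its denominator is already monic.

Answer: s^4 - 5*s^2 + 20*s + 12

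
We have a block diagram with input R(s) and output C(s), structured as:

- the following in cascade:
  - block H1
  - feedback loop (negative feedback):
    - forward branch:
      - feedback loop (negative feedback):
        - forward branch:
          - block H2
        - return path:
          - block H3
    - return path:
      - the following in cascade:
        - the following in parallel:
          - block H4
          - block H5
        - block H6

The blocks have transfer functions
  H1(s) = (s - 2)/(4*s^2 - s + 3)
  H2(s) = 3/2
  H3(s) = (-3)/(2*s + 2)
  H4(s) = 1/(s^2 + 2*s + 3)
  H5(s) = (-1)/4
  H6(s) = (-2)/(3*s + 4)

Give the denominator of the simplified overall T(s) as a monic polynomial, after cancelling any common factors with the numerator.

Step 1 - collapse the loop (H2 forward, H3 return); result (6*s + 6)/(4*s - 5)
Step 2 - combine H4, H5 in parallel; result (-s^2 - 2*s + 1)/(4*s^2 + 8*s + 12)
Step 3 - cascade (H4+H5), H6; result (s^2 + 2*s - 1)/(6*s^3 + 20*s^2 + 34*s + 24)
Step 4 - reduce the feedback loop with forward [H2/(1+H2*H3)] and return ((H4+H5)*H6); result (18*s^4 + 78*s^3 + 162*s^2 + 174*s + 72)/(12*s^4 + 28*s^3 + 27*s^2 - 34*s - 63)
Step 5 - cascade H1, [[H2/(1+H2*H3)]/(1+[H2/(1+H2*H3)]*((H4+H5)*H6))]; result (18*s^5 + 42*s^4 + 6*s^3 - 150*s^2 - 276*s - 144)/(48*s^6 + 100*s^5 + 116*s^4 - 79*s^3 - 137*s^2 - 39*s - 189)
T(s) is the step-5 result (common factors already cancelled). Leading coefficient of the denominator: 48. Divide through by 48 for the monic polynomial.

Final answer: s^6 + 25*s^5/12 + 29*s^4/12 - 79*s^3/48 - 137*s^2/48 - 13*s/16 - 63/16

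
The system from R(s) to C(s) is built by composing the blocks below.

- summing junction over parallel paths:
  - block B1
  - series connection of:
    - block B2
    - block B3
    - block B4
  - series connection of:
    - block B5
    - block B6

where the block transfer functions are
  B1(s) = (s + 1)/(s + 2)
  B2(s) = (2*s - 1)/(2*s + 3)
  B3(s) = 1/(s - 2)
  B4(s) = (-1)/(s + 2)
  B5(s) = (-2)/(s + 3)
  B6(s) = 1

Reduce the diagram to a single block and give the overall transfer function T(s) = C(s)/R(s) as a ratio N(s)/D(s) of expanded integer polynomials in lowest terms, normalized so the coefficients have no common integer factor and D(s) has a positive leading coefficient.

Step 1. multiply B2, B3, B4 (series) = (1 - 2*s)/(2*s^3 + 3*s^2 - 8*s - 12)
Step 2. reduce the series chain B5, B6 = (-2)/(s + 3)
Step 3. add B1, (B2*B3*B4), (B5*B6) (parallel) - this is the overall T(s), already in the required normalized form

Therefore the answer is (2*s^4 + 3*s^3 - 12*s^2 - 16*s + 9)/(2*s^4 + 9*s^3 + s^2 - 36*s - 36).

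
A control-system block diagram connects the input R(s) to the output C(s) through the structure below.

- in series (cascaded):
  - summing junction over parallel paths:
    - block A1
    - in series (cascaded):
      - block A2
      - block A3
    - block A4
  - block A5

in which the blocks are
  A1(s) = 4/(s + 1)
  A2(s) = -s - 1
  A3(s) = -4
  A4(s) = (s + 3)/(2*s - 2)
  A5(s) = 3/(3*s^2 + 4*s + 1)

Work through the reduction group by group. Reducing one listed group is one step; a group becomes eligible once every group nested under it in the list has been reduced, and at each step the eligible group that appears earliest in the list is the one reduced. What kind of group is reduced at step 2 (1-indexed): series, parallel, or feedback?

[1] series reduction of A2, A3
[2] combine A1, (A2*A3), A4 in parallel
[3] cascade (A1+(A2*A3)+A4), A5
The group at step 2 is a parallel group.

Hence the answer: parallel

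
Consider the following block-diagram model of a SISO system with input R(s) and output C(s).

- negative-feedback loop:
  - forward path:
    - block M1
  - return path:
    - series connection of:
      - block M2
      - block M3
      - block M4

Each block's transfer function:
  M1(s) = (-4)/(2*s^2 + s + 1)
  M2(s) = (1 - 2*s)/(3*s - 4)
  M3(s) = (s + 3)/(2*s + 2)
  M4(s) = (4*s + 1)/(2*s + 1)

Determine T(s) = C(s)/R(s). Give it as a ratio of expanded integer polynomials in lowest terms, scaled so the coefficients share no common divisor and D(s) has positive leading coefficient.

(1) multiply M2, M3, M4 (series); result (-8*s^3 - 22*s^2 + 7*s + 3)/(12*s^3 + 2*s^2 - 18*s - 8)
(2) collapse the loop (M1 forward, (M2*M3*M4) return) - this is the overall T(s), already in the required normalized form

Final answer: (-24*s^3 - 4*s^2 + 36*s + 16)/(12*s^5 + 8*s^4 + 5*s^3 + 28*s^2 - 27*s - 10)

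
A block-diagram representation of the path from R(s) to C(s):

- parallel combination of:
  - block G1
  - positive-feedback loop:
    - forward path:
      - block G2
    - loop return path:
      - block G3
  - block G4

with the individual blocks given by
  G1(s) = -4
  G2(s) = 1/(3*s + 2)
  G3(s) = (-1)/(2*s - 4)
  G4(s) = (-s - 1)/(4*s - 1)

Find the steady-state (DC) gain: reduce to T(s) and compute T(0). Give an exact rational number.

Answer: -17/7

Working:
1. collapse the loop (G2 forward, G3 return): (2*s - 4)/(6*s^2 - 8*s - 7)
2. reduce the parallel group G1, [G2/(1-G2*G3)], G4: (-102*s^3 + 162*s^2 + 77*s - 17)/(24*s^3 - 38*s^2 - 20*s + 7)
That last expression is T(s); at s = 0 only the constant terms survive, so T(0) = -17/7.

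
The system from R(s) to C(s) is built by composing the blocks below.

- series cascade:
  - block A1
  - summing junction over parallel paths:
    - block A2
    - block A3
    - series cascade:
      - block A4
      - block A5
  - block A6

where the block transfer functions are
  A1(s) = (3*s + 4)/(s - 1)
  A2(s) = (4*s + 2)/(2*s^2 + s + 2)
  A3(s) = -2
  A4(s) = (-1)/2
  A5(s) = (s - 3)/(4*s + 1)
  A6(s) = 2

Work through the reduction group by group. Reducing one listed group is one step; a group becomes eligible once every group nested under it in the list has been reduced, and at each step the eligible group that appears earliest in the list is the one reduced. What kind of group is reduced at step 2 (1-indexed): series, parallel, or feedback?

Answer: parallel

Working:
1. series reduction of A4, A5
2. add A2, A3, (A4*A5) (parallel)
3. combine A1, (A2+A3+(A4*A5)), A6 in series
So the answer for step 2 is parallel.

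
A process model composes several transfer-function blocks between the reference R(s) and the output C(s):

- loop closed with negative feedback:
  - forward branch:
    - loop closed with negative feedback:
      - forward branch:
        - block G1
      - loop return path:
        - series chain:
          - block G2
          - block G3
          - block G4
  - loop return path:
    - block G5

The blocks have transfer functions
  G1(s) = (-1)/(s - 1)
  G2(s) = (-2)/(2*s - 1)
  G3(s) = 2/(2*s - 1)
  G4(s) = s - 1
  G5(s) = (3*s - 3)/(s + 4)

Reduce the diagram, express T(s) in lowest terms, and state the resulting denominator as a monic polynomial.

Answer: s^4 - s^3 + s^2/4 + 4*s - 17/4

Working:
Step 1. combine G2, G3, G4 in series; result (4 - 4*s)/(4*s^2 - 4*s + 1)
Step 2. close the feedback loop around G1, (G2*G3*G4); result (-4*s^2 + 4*s - 1)/(4*s^3 - 8*s^2 + 9*s - 5)
Step 3. apply the feedback formula to [G1/(1+G1*(G2*G3*G4))], G5; result (-4*s^3 - 12*s^2 + 15*s - 4)/(4*s^4 - 4*s^3 + s^2 + 16*s - 17)
No further cancellation is possible in the step-3 result, so that is T(s). Its denominator becomes monic after dividing by the leading coefficient 4.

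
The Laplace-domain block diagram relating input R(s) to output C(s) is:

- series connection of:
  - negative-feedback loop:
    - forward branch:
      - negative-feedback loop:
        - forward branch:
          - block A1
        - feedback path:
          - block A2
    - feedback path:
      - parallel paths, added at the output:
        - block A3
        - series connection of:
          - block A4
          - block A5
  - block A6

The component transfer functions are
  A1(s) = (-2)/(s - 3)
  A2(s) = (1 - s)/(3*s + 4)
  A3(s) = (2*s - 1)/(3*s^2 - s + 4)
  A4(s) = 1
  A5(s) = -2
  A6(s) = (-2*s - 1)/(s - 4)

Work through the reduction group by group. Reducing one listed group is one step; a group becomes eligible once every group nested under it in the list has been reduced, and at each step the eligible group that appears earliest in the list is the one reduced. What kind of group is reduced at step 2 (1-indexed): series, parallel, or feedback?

Step 1: close the feedback loop around A1, A2
Step 2: cascade A4, A5
Step 3: combine A3, (A4*A5) in parallel
Step 4: close the feedback loop around [A1/(1+A1*A2)], (A3+(A4*A5))
Step 5: series reduction of [[A1/(1+A1*A2)]/(1+[A1/(1+A1*A2)]*(A3+(A4*A5)))], A6
So the answer for step 2 is series.

Hence the answer: series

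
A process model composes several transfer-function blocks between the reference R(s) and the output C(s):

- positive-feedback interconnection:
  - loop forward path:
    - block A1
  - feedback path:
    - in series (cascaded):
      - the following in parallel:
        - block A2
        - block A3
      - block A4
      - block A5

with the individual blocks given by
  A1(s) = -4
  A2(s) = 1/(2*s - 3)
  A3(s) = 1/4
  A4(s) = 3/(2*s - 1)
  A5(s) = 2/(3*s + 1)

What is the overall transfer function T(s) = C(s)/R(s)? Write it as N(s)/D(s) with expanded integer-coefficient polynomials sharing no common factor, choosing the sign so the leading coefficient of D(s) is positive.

[1] reduce the parallel group A2, A3; result (2*s + 1)/(8*s - 12)
[2] reduce the series chain (A2+A3), A4, A5; result (6*s + 3)/(24*s^3 - 40*s^2 + 2*s + 6)
[3] close the feedback loop around A1, ((A2+A3)*A4*A5), which is the overall transfer function T(s) = C(s)/R(s) in lowest terms

Answer: (-48*s^3 + 80*s^2 - 4*s - 12)/(12*s^3 - 20*s^2 + 13*s + 9)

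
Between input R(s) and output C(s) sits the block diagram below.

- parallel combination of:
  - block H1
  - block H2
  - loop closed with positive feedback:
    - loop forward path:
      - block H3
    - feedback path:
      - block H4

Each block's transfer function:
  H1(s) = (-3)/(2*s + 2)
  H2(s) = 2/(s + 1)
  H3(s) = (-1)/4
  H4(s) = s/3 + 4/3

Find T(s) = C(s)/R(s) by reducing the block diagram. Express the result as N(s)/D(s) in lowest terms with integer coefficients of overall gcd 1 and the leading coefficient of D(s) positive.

First reduce the diagram to T(s).

1. close the feedback loop around H3, H4 = (-3)/(s + 16)
2. combine H1, H2, [H3/(1-H3*H4)] in parallel, giving the overall T(s)

Answer: (10 - 5*s)/(2*s^2 + 34*s + 32)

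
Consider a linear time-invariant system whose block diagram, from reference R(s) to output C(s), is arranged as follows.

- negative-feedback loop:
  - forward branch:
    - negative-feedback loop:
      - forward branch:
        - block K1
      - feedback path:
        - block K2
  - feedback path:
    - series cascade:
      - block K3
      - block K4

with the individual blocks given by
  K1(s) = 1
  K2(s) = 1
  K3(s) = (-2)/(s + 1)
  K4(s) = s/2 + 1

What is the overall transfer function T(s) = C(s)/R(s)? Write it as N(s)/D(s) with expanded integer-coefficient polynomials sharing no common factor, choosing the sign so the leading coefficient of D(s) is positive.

The answer is (s + 1)/s.

Reasoning:
Step 1. collapse the loop (K1 forward, K2 return): 1/2
Step 2. multiply K3, K4 (series): (-s - 2)/(s + 1)
Step 3. feedback reduction of [K1/(1+K1*K2)], (K3*K4), which is the overall transfer function T(s) = C(s)/R(s) in lowest terms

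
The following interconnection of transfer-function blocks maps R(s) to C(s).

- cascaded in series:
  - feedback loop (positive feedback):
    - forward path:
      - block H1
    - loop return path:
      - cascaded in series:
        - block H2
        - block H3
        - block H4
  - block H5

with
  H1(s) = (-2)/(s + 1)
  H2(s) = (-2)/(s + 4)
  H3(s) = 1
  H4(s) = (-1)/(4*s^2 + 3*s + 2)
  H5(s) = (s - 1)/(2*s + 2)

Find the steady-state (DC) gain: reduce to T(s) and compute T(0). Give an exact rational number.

[1] cascade H2, H3, H4: 2/(4*s^3 + 19*s^2 + 14*s + 8)
[2] close the feedback loop around H1, (H2*H3*H4): (-8*s^3 - 38*s^2 - 28*s - 16)/(4*s^4 + 23*s^3 + 33*s^2 + 22*s + 12)
[3] series reduction of [H1/(1-H1*(H2*H3*H4))], H5: (-4*s^4 - 15*s^3 + 5*s^2 + 6*s + 8)/(4*s^5 + 27*s^4 + 56*s^3 + 55*s^2 + 34*s + 12)
That last expression is T(s); at s = 0 only the constant terms survive, so T(0) = 8/12 = 2/3.

Therefore the answer is 2/3.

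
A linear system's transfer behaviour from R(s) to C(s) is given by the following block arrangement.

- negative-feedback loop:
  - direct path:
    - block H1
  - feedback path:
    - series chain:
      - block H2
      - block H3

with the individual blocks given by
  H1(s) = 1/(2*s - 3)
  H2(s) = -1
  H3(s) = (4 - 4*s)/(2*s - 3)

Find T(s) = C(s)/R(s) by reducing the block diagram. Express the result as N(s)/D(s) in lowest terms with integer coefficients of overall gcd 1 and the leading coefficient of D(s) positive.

First reduce the diagram to T(s).

[1] multiply H2, H3 (series); result (4*s - 4)/(2*s - 3)
[2] collapse the loop (H1 forward, (H2*H3) return) - this is the overall T(s), already in the required normalized form

Answer: (2*s - 3)/(4*s^2 - 8*s + 5)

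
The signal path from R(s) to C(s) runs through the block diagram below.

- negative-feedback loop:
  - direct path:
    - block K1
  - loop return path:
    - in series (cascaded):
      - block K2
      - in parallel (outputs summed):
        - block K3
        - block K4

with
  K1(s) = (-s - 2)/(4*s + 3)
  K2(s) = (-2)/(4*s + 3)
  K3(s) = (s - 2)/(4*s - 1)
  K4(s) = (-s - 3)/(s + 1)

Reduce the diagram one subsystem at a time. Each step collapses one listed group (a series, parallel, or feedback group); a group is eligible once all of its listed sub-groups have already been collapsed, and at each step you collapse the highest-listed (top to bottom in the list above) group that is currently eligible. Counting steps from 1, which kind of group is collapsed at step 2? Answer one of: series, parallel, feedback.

1. sum the parallel branches K3, K4
2. multiply K2, (K3+K4) (series)
3. apply the feedback formula to K1, (K2*(K3+K4))
The group at step 2 is a series group.

Final answer: series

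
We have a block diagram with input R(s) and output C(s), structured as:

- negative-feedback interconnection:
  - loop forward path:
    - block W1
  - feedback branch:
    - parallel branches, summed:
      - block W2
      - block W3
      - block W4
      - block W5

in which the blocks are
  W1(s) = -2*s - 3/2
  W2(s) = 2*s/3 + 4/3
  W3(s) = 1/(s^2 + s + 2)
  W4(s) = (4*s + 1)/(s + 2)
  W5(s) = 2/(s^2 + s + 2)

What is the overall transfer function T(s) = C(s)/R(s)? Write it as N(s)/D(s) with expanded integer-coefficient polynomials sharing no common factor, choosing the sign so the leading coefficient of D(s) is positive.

Answer: (12*s^4 + 45*s^3 + 75*s^2 + 84*s + 36)/(8*s^5 + 94*s^4 + 200*s^3 + 327*s^2 + 316*s + 96)

Working:
1. combine W2, W3, W4, W5 in parallel: (2*s^4 + 22*s^3 + 35*s^2 + 60*s + 40)/(3*s^3 + 9*s^2 + 12*s + 12)
2. apply the feedback formula to W1, (W2+W3+W4+W5), giving the overall T(s)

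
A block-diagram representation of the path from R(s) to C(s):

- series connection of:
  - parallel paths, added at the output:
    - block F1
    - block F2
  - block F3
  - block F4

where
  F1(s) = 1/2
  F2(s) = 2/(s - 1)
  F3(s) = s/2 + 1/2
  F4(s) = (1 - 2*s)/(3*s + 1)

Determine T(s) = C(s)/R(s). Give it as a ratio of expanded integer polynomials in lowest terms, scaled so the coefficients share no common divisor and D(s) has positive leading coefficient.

Step 1 - parallel reduction of F1, F2, giving (s + 3)/(2*s - 2)
Step 2 - series reduction of (F1+F2), F3, F4 - this is the overall T(s), already in the required normalized form

Final answer: (-2*s^3 - 7*s^2 - 2*s + 3)/(12*s^2 - 8*s - 4)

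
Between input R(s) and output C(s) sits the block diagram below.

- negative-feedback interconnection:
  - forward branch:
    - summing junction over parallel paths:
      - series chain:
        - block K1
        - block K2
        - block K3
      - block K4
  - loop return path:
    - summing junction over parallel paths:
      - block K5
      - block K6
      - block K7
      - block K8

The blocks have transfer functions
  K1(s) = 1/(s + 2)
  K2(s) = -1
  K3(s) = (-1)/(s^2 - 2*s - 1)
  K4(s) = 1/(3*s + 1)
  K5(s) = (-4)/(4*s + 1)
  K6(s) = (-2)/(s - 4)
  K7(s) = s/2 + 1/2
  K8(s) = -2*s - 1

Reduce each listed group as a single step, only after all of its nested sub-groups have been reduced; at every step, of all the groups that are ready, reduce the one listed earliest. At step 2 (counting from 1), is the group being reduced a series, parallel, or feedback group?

(1) combine K1, K2, K3 in series
(2) reduce the parallel group (K1*K2*K3), K4
(3) combine K5, K6, K7, K8 in parallel
(4) apply the feedback formula to ((K1*K2*K3)+K4), (K5+K6+K7+K8)
The group at step 2 is a parallel group.

Therefore the answer is parallel.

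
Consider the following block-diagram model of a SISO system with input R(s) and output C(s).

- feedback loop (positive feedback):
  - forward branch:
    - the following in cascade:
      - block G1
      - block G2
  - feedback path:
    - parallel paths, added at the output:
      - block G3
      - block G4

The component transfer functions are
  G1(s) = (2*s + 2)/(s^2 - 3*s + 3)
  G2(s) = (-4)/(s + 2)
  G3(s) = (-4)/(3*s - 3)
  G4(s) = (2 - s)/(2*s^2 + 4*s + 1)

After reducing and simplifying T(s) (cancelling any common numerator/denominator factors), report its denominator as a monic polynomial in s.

Step 1. combine G1, G2 in series, giving (-8*s - 8)/(s^3 - s^2 - 3*s + 6)
Step 2. reduce the parallel group G3, G4, giving (-11*s^2 - 7*s - 10)/(6*s^3 + 6*s^2 - 9*s - 3)
Step 3. close the feedback loop around (G1*G2), (G3+G4), giving (-48*s^4 - 96*s^3 + 24*s^2 + 96*s + 24)/(6*s^6 - 33*s^4 - 64*s^3 - 78*s^2 - 181*s - 98)
No further cancellation is possible in the step-3 result, so that is T(s). Its denominator becomes monic after dividing by the leading coefficient 6.

Final answer: s^6 - 11*s^4/2 - 32*s^3/3 - 13*s^2 - 181*s/6 - 49/3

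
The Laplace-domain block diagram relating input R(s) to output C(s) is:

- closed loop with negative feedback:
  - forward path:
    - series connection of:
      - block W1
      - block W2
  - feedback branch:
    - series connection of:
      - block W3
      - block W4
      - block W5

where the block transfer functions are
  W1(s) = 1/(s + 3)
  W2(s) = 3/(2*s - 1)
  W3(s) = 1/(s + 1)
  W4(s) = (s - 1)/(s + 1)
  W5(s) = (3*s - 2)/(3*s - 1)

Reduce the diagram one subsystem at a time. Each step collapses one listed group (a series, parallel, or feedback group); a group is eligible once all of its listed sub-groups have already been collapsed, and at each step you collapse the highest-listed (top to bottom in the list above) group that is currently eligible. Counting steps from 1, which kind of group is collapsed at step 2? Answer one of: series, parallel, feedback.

Answer: series

Working:
Step 1 - multiply W1, W2 (series)
Step 2 - combine W3, W4, W5 in series
Step 3 - feedback reduction of (W1*W2), (W3*W4*W5)
At step 2 the group reduced is series.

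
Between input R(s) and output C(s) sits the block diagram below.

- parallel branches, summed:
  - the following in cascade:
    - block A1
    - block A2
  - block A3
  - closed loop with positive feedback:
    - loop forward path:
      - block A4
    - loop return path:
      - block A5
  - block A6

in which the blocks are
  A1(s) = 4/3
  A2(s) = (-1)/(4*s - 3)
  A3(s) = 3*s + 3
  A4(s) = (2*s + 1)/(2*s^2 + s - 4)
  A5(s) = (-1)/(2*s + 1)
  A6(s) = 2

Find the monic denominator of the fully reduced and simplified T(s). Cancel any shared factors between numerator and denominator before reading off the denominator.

First reduce the diagram to T(s).

[1] series reduction of A1, A2: (-4)/(12*s - 9)
[2] apply the feedback formula to A4, A5: (2*s + 1)/(2*s^2 + s - 3)
[3] combine (A1*A2), A3, [A4/(1-A4*A5)], A6 in parallel: (72*s^4 + 102*s^3 - 149*s^2 - 154*s + 138)/(24*s^3 - 6*s^2 - 45*s + 27)
The result of step 3 is T(s) in lowest terms. Its denominator has leading coefficient 24; dividing the denominator through by 24 makes it monic.

Answer: s^3 - s^2/4 - 15*s/8 + 9/8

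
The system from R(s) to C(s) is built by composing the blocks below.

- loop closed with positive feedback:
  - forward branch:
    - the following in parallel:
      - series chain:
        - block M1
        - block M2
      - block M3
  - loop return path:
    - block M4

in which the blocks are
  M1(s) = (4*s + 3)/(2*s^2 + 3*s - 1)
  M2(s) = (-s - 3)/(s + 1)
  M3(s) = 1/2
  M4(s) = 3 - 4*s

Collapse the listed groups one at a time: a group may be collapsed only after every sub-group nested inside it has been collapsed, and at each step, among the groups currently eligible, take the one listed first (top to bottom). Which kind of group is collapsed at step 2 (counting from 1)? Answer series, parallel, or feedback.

(1) multiply M1, M2 (series)
(2) combine (M1*M2), M3 in parallel
(3) close the feedback loop around ((M1*M2)+M3), M4
So the answer for step 2 is parallel.

Therefore the answer is parallel.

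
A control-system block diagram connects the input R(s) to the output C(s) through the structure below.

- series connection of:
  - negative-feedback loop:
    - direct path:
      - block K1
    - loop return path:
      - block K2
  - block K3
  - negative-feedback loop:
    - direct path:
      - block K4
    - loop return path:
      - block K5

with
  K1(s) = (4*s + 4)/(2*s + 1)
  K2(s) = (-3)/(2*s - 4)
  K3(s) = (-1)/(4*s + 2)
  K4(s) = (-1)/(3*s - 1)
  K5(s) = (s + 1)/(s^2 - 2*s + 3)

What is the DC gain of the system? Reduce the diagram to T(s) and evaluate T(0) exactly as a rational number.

Reducing step by step:

Step 1. reduce the feedback loop with forward K1 and return K2; result (4*s^2 - 4*s - 8)/(2*s^2 - 9*s - 8)
Step 2. feedback reduction of K4, K5; result (-s^2 + 2*s - 3)/(3*s^3 - 7*s^2 + 10*s - 4)
Step 3. reduce the series chain [K1/(1+K1*K2)], K3, [K4/(1+K4*K5)]; result (2*s^4 - 6*s^3 + 6*s^2 + 2*s - 12)/(12*s^6 - 76*s^5 + 77*s^4 - 25*s^3 - 130*s^2 + 20*s + 32)
The step-3 result is T(s). Setting s = 0: T(0) = -12/32 = -3/8.

Answer: -3/8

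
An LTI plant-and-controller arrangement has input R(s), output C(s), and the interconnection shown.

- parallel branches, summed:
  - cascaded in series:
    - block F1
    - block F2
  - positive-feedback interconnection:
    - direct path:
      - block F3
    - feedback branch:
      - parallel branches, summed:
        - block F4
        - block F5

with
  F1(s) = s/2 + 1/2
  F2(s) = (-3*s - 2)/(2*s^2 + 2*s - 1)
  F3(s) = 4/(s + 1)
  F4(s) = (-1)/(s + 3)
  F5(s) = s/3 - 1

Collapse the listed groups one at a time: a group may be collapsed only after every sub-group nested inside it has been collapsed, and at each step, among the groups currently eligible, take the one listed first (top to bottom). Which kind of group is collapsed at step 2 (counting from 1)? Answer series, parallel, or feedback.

Step 1: cascade F1, F2
Step 2: combine F4, F5 in parallel
Step 3: close the feedback loop around F3, (F4+F5)
Step 4: add (F1*F2), [F3/(1-F3*(F4+F5))] (parallel)
Step 2 collapses a parallel group.

Hence the answer: parallel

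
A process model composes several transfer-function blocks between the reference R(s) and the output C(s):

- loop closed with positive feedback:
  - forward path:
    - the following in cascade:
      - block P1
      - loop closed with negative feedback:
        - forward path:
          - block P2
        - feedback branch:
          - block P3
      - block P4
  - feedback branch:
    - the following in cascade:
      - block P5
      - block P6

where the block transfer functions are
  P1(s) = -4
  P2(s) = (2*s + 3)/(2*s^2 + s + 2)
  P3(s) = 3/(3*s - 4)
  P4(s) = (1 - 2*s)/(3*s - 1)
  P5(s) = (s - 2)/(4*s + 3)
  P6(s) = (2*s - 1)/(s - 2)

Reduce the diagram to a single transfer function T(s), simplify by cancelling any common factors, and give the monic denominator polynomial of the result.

Reducing step by step:

Step 1 - apply the feedback formula to P2, P3; result (6*s^2 + s - 12)/(6*s^3 - 5*s^2 + 8*s + 1)
Step 2 - multiply P1, [P2/(1+P2*P3)], P4 (series); result (48*s^3 - 16*s^2 - 100*s + 48)/(18*s^4 - 21*s^3 + 29*s^2 - 5*s - 1)
Step 3 - cascade P5, P6; result (2*s - 1)/(4*s + 3)
Step 4 - close the feedback loop around (P1*[P2/(1+P2*P3)]*P4), (P5*P6); result (192*s^4 + 80*s^3 - 448*s^2 - 108*s + 144)/(72*s^5 - 126*s^4 + 133*s^3 + 251*s^2 - 215*s + 45)
T(s) is the step-4 result (common factors already cancelled). Leading coefficient of the denominator: 72. Divide through by 72 for the monic polynomial.

Answer: s^5 - 7*s^4/4 + 133*s^3/72 + 251*s^2/72 - 215*s/72 + 5/8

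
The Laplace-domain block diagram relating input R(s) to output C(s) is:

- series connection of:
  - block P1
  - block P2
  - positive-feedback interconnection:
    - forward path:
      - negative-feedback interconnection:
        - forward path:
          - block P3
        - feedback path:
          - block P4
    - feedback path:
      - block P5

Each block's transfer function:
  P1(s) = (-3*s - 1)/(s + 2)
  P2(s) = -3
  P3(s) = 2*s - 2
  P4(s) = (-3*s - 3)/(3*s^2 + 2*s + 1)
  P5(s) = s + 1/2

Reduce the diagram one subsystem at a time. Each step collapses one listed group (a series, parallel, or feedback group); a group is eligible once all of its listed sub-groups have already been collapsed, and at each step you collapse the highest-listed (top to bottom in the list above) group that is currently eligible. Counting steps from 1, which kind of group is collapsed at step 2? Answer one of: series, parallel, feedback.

(1) apply the feedback formula to P3, P4
(2) reduce the feedback loop with forward [P3/(1+P3*P4)] and return P5
(3) combine P1, P2, [[P3/(1+P3*P4)]/(1-[P3/(1+P3*P4)]*P5)] in series
The group at step 2 is a feedback group.

Answer: feedback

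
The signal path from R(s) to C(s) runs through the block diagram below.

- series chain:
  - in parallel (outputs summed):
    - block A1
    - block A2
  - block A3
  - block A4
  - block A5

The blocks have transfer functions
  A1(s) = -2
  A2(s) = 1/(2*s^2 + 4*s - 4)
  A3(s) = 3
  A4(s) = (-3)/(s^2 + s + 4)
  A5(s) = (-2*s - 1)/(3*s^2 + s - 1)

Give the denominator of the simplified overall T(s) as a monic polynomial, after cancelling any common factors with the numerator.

Step 1: add A1, A2 (parallel), giving (-4*s^2 - 8*s + 9)/(2*s^2 + 4*s - 4)
Step 2: reduce the series chain (A1+A2), A3, A4, A5, giving (-72*s^3 - 180*s^2 + 90*s + 81)/(6*s^6 + 20*s^5 + 28*s^4 + 38*s^3 - 44*s^2 - 28*s + 16)
Step 2 gives the fully reduced T(s), with no common factor left to cancel. The denominator's leading coefficient is 6, so divide each of its coefficients by 6 to get the monic form.

Answer: s^6 + 10*s^5/3 + 14*s^4/3 + 19*s^3/3 - 22*s^2/3 - 14*s/3 + 8/3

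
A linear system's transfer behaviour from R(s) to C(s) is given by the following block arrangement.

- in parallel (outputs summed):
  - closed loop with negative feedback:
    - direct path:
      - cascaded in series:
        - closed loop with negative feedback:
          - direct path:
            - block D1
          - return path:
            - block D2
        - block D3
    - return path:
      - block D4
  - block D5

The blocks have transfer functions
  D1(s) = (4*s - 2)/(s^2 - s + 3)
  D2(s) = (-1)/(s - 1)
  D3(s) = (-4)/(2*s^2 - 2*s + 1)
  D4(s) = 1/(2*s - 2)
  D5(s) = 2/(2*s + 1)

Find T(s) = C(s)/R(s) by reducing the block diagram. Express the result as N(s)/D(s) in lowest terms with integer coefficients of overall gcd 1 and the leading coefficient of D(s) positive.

Answer: (4*s^5 - 12*s^4 - 22*s^3 + 24*s^2 - 4*s - 2)/(4*s^6 - 10*s^5 + 4*s^4 - 3*s^3 - 16*s^2 + 3)

Working:
(1) close the feedback loop around D1, D2, giving (4*s^2 - 6*s + 2)/(s^3 - 2*s^2 - 1)
(2) multiply [D1/(1+D1*D2)], D3 (series), giving (-16*s^2 + 24*s - 8)/(2*s^5 - 6*s^4 + 5*s^3 - 4*s^2 + 2*s - 1)
(3) feedback reduction of ([D1/(1+D1*D2)]*D3), D4, giving (-16*s^2 + 24*s - 8)/(2*s^5 - 6*s^4 + 5*s^3 - 4*s^2 - 6*s + 3)
(4) reduce the parallel group [([D1/(1+D1*D2)]*D3)/(1+([D1/(1+D1*D2)]*D3)*D4)], D5, which is the overall transfer function T(s) = C(s)/R(s) in lowest terms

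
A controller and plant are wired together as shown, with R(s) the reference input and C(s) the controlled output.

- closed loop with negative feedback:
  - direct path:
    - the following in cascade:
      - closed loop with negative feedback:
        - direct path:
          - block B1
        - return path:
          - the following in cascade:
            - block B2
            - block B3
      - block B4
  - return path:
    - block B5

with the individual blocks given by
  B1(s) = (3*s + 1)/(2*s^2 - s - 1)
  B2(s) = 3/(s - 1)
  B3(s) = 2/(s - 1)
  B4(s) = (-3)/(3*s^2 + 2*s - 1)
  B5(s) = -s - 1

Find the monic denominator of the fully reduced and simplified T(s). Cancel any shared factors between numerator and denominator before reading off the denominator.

First reduce the diagram to T(s).

Step 1 - series reduction of B2, B3; result 6/(s^2 - 2*s + 1)
Step 2 - feedback reduction of B1, (B2*B3); result (3*s^3 - 5*s^2 + s + 1)/(2*s^4 - 5*s^3 + 3*s^2 + 19*s + 5)
Step 3 - multiply [B1/(1+B1*(B2*B3))], B4 (series); result (-9*s^3 + 15*s^2 - 3*s - 3)/(6*s^6 - 11*s^5 - 3*s^4 + 68*s^3 + 50*s^2 - 9*s - 5)
Step 4 - apply the feedback formula to ([B1/(1+B1*(B2*B3))]*B4), B5; result (-9*s^3 + 15*s^2 - 3*s - 3)/(6*s^6 - 11*s^5 + 6*s^4 + 62*s^3 + 38*s^2 - 3*s - 2)
No further cancellation is possible in the step-4 result, so that is T(s). Its denominator becomes monic after dividing by the leading coefficient 6.

Answer: s^6 - 11*s^5/6 + s^4 + 31*s^3/3 + 19*s^2/3 - s/2 - 1/3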